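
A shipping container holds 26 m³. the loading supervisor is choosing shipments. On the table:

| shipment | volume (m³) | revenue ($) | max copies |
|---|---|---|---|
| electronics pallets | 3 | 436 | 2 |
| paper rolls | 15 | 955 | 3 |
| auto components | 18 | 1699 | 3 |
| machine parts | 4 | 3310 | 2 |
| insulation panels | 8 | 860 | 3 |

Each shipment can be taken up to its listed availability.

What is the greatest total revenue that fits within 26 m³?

8352

By revenue per m³: machine parts 827.50, electronics pallets 145.33, insulation panels 107.50, auto components 94.39 lead.
2×electronics pallets + 2×machine parts + insulation panels uses 22 of the 26 m³ and totals 8352.
Every other selection either busts 26 m³ or exceeds an availability limit or fails to beat 8352.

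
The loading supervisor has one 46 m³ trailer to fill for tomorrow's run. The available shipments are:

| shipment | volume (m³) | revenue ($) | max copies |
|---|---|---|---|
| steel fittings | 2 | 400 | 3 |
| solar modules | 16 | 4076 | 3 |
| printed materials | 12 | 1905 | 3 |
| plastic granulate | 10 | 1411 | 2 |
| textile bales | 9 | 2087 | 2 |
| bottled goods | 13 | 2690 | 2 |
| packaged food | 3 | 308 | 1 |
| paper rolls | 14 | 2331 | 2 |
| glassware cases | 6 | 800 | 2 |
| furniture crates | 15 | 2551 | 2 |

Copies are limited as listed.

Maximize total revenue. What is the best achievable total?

11039

The ratio ordering already packs tightly: 2×steel fittings + 2×solar modules + textile bales, 45 m³, 11039.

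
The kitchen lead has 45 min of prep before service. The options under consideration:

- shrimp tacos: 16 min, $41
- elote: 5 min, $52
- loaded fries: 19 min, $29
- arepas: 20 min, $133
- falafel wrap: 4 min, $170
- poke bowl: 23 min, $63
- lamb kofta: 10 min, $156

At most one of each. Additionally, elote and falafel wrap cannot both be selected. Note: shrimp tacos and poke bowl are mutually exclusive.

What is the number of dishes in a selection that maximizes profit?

3

Best achievable profit is 459.
arepas + falafel wrap + lamb kofta hits 459 at 34 min.
All optima have 3 dishes.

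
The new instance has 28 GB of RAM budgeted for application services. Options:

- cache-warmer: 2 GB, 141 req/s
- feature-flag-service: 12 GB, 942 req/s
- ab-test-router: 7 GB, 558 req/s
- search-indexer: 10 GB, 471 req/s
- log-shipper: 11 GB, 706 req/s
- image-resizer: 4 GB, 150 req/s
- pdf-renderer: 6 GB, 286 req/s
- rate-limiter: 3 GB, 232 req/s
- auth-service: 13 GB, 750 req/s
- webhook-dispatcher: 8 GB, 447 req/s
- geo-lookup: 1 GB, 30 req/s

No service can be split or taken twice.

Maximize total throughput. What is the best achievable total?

By throughput per GB: ab-test-router 79.71, feature-flag-service 78.50, rate-limiter 77.33 lead.
Cache-warmer + feature-flag-service + ab-test-router + image-resizer + rate-limiter uses 28 of the 28 GB and totals 2023.

2023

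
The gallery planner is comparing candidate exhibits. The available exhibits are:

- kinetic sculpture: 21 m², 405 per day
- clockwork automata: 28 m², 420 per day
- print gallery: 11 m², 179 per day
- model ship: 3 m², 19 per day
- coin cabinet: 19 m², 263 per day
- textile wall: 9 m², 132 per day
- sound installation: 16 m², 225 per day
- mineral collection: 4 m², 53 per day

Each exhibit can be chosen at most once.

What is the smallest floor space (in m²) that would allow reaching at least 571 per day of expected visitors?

32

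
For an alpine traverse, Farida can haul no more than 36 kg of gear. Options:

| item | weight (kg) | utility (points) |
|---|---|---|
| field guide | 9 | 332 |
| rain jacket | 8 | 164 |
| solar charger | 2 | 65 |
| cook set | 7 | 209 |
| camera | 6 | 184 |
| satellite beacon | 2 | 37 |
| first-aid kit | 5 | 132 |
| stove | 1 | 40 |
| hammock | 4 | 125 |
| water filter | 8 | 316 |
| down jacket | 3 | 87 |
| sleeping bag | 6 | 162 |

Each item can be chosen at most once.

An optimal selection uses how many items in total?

7

Optimal total is 1233.
field guide + solar charger + cook set + camera + stove + water filter + down jacket hits 1233 at 36 kg.
Any selection reaching 1233 contains exactly 7 items.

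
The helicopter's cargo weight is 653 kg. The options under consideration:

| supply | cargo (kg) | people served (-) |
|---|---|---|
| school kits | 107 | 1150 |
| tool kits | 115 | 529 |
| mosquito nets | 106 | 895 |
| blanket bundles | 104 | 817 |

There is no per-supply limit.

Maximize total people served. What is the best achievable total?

6900

Best packing: 6×school kits — 642 kg, 6900 total.
The spare 11 kg is too small for any remaining supply, and no exchange beats 6900.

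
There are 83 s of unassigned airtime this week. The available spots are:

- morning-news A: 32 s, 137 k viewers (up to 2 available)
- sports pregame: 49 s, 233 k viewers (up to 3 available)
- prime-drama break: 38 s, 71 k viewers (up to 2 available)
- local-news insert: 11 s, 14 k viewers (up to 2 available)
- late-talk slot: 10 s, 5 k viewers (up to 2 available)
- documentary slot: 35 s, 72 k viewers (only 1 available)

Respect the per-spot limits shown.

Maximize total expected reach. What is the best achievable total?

Best packing: morning-news A + sports pregame — 81 s, 370 total.

370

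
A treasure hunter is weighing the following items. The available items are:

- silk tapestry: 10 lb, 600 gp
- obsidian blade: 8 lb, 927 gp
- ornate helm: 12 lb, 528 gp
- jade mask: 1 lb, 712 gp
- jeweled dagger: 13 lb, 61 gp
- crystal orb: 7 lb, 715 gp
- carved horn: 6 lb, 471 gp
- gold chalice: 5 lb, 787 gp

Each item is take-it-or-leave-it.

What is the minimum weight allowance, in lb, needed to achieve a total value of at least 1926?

12

Look for the lowest-weight combination reaching 1926.
jade mask + carved horn + gold chalice: 1970 value at 12 lb.
No combination under 12 lb hits 1926.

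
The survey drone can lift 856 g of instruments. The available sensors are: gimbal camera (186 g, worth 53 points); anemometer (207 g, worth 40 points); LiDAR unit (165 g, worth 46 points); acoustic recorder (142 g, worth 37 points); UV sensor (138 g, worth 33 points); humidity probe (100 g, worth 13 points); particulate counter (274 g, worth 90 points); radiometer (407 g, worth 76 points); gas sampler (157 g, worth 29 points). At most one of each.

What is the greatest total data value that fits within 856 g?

Filling by ratio: gimbal camera + LiDAR unit + acoustic recorder + particulate counter for 226, with 89 g left unused.
Replace acoustic recorder with anemometer: the trade gains 3 net, giving 229 at 832 g.
The spare 24 g is too small for any remaining sensor, and no exchange beats 229.

229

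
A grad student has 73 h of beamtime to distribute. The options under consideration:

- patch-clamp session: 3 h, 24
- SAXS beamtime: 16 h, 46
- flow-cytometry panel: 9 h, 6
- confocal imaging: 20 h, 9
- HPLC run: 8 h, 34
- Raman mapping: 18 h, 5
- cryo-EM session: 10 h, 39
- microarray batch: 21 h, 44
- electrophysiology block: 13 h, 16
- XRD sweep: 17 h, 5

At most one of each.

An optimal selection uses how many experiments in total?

6

Optimal total is 203.
One optimal bundle: patch-clamp session + SAXS beamtime + HPLC run + cryo-EM session + microarray batch + electrophysiology block (71 h).
Every optimal selection uses 6 experiments.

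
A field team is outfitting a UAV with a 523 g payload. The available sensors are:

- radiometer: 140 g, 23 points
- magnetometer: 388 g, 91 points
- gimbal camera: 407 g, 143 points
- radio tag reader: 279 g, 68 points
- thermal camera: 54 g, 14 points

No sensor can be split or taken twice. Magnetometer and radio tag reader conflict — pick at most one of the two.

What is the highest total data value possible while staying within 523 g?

By data value per g: gimbal camera 0.35, thermal camera 0.26, radio tag reader 0.24 lead.
The ratio ordering already packs tightly: gimbal camera + thermal camera, 461 g, 157.
Next best is gimbal camera at 143 (407 g) — short by 14.

157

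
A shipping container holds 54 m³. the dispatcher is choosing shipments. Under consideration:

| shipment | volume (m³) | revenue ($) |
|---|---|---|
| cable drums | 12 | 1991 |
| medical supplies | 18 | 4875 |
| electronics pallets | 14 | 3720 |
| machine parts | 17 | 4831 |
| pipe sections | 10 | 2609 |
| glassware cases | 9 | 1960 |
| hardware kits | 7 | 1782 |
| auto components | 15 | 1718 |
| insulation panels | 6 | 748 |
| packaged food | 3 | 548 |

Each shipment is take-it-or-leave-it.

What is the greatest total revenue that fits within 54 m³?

Taking the top-ratio shipments first gives medical supplies + electronics pallets + machine parts + packaged food for 13974 (52 m³).
Replace electronics pallets and packaged food with pipe sections + glassware cases: the trade gains 301 net, giving 14275 at 54 m³.
The closest alternative, medical supplies + machine parts + pipe sections + hardware kits, reaches only 14097.

14275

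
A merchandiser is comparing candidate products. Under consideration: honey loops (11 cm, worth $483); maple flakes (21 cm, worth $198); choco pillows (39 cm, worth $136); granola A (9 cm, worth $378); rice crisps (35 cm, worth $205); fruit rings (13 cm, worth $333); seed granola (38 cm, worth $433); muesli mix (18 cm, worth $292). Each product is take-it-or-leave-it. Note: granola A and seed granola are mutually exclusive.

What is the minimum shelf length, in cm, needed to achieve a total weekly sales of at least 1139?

33

Minimise cm subject to total weekly sales ≥ 1139.
honey loops + granola A + fruit rings reaches 1194 using 33 cm.
Below 33 cm the best achievable stays under 1139.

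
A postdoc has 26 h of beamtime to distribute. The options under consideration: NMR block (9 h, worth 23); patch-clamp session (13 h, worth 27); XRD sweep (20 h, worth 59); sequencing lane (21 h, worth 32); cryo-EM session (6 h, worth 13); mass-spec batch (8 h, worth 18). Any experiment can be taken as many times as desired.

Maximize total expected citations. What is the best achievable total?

Density check — XRD sweep 2.95, NMR block 2.56, mass-spec batch 2.25, cryo-EM session 2.17 are the best per h.
XRD sweep + cryo-EM session uses 26 of the 26 h and totals 72.

72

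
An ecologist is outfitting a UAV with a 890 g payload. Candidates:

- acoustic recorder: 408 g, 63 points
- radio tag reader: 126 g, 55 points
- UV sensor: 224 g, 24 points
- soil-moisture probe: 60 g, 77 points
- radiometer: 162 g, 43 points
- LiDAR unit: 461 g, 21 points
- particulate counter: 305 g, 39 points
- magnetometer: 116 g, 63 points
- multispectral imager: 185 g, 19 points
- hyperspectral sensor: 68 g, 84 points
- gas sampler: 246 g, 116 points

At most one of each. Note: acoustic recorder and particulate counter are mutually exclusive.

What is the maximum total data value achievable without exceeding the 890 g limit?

438

The ratio ordering already packs tightly: radio tag reader + soil-moisture probe + radiometer + magnetometer + hyperspectral sensor + gas sampler, 778 g, 438.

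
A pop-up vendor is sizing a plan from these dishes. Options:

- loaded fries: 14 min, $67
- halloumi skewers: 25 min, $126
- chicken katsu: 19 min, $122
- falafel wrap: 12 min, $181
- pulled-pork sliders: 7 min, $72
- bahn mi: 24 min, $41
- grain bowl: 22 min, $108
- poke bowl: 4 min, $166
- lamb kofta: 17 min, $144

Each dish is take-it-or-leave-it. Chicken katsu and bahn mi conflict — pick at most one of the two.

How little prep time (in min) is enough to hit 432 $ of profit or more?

33

Look for the lowest-prep combination reaching 432.
falafel wrap + poke bowl + lamb kofta: 491 profit at 33 min.
Any bundle with less than 33 min falls short of 432.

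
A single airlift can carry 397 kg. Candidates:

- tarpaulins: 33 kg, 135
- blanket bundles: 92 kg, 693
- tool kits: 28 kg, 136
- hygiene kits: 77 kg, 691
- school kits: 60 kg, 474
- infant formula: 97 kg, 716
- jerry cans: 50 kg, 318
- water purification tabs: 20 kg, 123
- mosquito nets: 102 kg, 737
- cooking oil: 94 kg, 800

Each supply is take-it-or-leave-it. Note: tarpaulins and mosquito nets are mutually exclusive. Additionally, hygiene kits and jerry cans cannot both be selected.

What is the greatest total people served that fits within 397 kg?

3067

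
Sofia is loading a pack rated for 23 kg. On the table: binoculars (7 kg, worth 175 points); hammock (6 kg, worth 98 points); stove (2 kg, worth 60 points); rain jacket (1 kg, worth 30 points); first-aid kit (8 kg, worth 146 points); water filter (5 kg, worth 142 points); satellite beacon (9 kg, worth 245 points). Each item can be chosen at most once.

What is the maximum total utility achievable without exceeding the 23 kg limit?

622

Greedy by ratio would take hammock + stove + rain jacket + water filter + satellite beacon: 23 kg used, total 575.
The 7 kg tied up in hammock and rain jacket is better spent on binoculars — total rises to 622 (23 kg).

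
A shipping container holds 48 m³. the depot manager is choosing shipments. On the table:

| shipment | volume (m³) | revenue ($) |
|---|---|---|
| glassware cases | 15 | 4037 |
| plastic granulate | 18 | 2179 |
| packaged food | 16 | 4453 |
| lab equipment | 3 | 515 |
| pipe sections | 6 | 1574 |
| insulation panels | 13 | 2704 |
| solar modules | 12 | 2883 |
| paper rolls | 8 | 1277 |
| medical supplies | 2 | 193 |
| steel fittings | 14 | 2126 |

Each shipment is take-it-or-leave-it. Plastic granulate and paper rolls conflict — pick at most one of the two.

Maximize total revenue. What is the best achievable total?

12081

Density check — packaged food 278.31, glassware cases 269.13, pipe sections 262.33, solar modules 240.25 are the best per m³.
A density-first pass picks glassware cases + packaged food + lab equipment + pipe sections + paper rolls — 11856 at 48 m³.
Dropping pipe sections and paper rolls frees 14 m³; slotting in solar modules + medical supplies (14 m³) lifts the total to 12081 at 48 m³.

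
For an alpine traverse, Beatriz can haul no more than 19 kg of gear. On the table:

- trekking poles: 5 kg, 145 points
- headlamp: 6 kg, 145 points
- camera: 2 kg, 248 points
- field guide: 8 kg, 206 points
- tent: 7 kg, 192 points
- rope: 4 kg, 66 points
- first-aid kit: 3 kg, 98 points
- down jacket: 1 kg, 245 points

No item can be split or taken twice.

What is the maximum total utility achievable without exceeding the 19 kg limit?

942

Ranking by ratio (utility/kg): down jacket 245.00, camera 124.00, first-aid kit 32.67, trekking poles 29.00.
Taking the top-ratio items first gives trekking poles + camera + tent + first-aid kit + down jacket for 928 (18 kg).
Dropping tent frees 7 kg; slotting in field guide (8 kg) lifts the total to 942 at 19 kg.
An exhaustive check of the 256 subsets confirms 942.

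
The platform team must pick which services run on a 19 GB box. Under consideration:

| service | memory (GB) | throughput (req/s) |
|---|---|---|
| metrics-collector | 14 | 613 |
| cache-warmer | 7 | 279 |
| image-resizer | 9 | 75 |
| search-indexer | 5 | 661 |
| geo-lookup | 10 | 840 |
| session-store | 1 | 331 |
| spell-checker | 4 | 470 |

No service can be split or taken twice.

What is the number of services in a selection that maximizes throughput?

Optimal total is 1971.
For example search-indexer + geo-lookup + spell-checker achieves it, using 19 GB.
Any selection reaching 1971 contains exactly 3 services.

3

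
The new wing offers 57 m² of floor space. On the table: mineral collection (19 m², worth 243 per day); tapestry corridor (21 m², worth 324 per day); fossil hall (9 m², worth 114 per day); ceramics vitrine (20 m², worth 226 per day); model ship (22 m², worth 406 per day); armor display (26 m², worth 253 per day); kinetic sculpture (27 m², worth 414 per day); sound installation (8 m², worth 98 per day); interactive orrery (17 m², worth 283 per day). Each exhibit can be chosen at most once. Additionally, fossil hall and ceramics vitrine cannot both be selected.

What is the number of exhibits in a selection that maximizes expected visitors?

Best achievable expected visitors is 918.
For example model ship + kinetic sculpture + sound installation achieves it, using 57 m².
Every optimal selection uses 3 exhibits.

3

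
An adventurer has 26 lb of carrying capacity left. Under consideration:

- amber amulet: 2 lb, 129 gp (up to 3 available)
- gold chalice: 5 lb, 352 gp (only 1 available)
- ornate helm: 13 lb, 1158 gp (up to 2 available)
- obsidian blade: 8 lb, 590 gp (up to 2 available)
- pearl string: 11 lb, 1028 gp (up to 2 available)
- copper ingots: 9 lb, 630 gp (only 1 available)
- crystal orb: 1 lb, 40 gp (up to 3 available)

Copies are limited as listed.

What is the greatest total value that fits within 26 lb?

A density-first pass picks 2×amber amulet + 2×pearl string — 2314 at 26 lb.
Replace 2×amber amulet and 2×pearl string with 2×ornate helm: the trade gains 2 net, giving 2316 at 26 lb.
Nothing else within 26 lb beats 2316.

2316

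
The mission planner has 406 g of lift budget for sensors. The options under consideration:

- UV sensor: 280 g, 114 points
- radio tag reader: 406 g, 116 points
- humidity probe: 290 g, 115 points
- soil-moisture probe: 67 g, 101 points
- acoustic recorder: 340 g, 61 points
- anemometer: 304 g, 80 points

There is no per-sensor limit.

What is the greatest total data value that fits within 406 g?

Density check — soil-moisture probe 1.51, UV sensor 0.41, humidity probe 0.40, radio tag reader 0.29 are the best per g.
The ratio ordering already packs tightly: 6×soil-moisture probe, 402 g, 606.

606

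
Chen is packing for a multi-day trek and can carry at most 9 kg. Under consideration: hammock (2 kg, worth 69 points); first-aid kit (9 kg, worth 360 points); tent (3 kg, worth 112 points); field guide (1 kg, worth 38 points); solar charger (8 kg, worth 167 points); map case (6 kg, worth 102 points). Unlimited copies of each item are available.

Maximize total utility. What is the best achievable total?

360

Density check — first-aid kit 40.00, field guide 38.00, tent 37.33, hammock 34.50 are the best per kg.
First-aid kit uses 9 of the 9 kg and totals 360.
Every other selection either busts 9 kg or fails to beat 360.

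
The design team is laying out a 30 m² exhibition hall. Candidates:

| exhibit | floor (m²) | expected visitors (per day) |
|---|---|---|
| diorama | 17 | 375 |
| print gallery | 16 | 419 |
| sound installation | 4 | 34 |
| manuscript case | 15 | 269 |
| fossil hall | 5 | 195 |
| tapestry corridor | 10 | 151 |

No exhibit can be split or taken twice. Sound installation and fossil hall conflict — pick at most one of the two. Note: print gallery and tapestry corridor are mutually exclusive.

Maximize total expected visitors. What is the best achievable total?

Manuscript case + fossil hall + tapestry corridor uses 30 of the 30 m² and totals 615.
An exhaustive check of the 64 subsets confirms 615.

615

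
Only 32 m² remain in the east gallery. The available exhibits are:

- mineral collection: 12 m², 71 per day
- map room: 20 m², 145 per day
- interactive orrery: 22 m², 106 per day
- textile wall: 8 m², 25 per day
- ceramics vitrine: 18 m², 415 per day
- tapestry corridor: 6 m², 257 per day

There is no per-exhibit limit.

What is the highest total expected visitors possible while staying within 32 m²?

1285

Density check — tapestry corridor 42.83, ceramics vitrine 23.06, map room 7.25, mineral collection 5.92 are the best per m².
5×tapestry corridor uses 30 of the 32 m² and totals 1285.
Nothing else within 32 m² beats 1285.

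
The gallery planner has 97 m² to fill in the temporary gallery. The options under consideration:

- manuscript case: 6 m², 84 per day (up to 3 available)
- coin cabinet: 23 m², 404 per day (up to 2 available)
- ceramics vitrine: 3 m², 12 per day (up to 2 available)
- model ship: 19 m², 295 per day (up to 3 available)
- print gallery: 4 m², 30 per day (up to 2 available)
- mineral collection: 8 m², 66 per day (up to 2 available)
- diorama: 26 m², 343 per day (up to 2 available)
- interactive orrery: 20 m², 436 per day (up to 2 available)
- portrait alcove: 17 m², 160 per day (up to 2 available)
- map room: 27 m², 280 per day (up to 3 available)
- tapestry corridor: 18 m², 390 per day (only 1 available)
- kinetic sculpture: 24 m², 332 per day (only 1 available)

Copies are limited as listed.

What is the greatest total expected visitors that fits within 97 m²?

1864

Best packing: 2×manuscript case + coin cabinet + print gallery + 2×interactive orrery + tapestry corridor — 97 m², 1864 total.
Every other selection either busts 97 m² or exceeds an availability limit or fails to beat 1864.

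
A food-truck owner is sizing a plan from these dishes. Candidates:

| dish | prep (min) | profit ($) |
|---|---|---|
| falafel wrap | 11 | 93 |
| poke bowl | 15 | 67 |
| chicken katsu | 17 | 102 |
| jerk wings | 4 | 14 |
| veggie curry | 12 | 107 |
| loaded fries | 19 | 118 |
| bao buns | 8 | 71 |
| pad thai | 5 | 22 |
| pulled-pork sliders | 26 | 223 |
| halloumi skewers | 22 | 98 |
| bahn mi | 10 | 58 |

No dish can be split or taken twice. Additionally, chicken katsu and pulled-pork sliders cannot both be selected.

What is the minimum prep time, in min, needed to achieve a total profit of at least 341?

42

Look for the lowest-prep combination reaching 341.
Taking jerk wings + veggie curry + pulled-pork sliders gives 344 (≥ 341) for 42 min.
Below 42 min the best achievable stays under 341.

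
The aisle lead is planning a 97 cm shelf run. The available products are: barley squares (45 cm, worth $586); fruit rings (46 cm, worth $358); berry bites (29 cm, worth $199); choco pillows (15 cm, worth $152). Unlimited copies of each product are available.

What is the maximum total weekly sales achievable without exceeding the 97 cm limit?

2×barley squares uses 90 of the 97 cm and totals 1172.
Nothing else within 97 cm beats 1172.

1172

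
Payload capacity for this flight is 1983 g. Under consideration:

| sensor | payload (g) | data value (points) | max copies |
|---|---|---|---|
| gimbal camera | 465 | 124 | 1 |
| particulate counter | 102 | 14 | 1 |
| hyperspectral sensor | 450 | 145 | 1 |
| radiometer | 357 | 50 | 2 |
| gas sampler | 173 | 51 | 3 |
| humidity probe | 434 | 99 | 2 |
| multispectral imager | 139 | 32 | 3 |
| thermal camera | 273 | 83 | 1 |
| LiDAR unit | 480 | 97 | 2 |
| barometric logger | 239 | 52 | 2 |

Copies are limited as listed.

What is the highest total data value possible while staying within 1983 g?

557

Taking the top-ratio sensors first gives gimbal camera + particulate counter + hyperspectral sensor + 3×gas sampler + multispectral imager + thermal camera for 551 (1948 g).
Dropping particulate counter and multispectral imager frees 241 g; slotting in barometric logger (239 g) lifts the total to 557 at 1946 g.
The spare 37 g is too small for any remaining sensor, and no exchange beats 557.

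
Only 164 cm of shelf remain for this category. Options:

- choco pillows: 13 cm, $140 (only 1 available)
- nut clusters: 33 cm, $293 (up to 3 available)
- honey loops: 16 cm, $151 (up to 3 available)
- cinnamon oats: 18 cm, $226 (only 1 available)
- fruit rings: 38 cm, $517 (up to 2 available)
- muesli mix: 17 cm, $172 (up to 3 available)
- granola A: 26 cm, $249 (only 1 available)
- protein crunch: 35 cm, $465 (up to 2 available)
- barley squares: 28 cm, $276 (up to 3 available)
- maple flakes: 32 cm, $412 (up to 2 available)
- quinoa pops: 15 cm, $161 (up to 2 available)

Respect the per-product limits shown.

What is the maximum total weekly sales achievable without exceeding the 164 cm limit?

2190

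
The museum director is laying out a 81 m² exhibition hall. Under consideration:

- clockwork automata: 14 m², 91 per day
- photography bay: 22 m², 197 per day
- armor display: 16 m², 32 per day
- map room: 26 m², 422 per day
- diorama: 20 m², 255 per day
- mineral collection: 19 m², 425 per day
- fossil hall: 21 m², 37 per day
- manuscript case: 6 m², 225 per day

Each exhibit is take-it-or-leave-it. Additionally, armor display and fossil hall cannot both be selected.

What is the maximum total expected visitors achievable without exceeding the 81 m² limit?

1327

Ranking by ratio (expected visitors/m²): manuscript case 37.50, mineral collection 22.37, map room 16.23.
Best packing: map room + diorama + mineral collection + manuscript case — 71 m², 1327 total.
Nothing else feasible within 81 m² beats 1327.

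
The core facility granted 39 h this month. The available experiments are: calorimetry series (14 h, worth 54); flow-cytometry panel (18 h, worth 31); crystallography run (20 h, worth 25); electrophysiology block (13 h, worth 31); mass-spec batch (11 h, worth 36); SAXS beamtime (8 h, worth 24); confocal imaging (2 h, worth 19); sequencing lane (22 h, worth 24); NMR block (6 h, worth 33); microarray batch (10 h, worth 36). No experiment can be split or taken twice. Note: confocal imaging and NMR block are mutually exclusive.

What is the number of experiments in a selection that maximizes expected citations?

4

The maximum expected citations within 39 h is 147.
calorimetry series + mass-spec batch + SAXS beamtime + NMR block hits 147 at 39 h.
Every optimal selection uses 4 experiments.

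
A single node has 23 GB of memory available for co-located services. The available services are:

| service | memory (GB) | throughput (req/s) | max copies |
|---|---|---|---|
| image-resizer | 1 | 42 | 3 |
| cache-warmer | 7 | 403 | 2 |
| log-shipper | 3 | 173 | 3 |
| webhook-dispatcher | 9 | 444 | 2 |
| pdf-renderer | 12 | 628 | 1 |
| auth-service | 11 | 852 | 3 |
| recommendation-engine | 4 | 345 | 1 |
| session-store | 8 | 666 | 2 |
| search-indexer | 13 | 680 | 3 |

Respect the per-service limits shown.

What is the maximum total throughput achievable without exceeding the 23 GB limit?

1863

Ranking by ratio (throughput/GB): recommendation-engine 86.25, session-store 83.25, auth-service 77.45, log-shipper 57.67.
A density-first pass picks log-shipper + recommendation-engine + 2×session-store — 1850 at 23 GB.
The 11 GB tied up in log-shipper and session-store is better spent on auth-service — total rises to 1863 (23 GB).
Nothing else within 23 GB beats 1863.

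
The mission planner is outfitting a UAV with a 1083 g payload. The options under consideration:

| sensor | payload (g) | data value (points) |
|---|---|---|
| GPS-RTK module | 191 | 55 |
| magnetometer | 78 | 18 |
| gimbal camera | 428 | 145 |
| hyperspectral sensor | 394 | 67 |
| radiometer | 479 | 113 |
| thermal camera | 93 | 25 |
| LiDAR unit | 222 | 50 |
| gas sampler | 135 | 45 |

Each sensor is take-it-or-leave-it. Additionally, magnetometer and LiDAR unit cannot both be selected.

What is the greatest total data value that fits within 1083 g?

320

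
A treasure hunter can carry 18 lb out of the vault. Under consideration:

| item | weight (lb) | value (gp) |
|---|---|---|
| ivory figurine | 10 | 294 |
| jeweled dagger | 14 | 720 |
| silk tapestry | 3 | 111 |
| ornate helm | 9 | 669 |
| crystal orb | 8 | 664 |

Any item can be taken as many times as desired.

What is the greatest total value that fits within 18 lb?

1338

Filling by ratio: 2×crystal orb for 1328, with 2 lb left unused.
Replace 2×crystal orb with 2×ornate helm: the trade gains 10 net, giving 1338 at 18 lb.
Every other selection either busts 18 lb or fails to beat 1338.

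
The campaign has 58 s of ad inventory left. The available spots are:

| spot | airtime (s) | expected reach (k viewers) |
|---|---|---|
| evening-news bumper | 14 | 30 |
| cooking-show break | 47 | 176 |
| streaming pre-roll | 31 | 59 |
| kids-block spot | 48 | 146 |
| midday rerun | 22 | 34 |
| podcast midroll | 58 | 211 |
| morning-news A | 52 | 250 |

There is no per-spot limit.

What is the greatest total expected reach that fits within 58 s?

250

Taking morning-news A: 52 s used, 250 in expected reach.
The spare 6 s is too small for any remaining spot, and no exchange beats 250.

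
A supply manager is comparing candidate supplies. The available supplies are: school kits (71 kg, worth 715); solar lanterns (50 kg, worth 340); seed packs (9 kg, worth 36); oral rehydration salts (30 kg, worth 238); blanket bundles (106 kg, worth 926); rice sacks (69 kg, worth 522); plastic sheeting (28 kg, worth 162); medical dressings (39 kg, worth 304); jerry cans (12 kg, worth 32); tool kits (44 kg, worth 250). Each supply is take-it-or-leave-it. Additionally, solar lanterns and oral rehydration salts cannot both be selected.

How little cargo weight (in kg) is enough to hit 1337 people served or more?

160

Need the lightest bundle worth ≥ 1337.
Taking school kits + solar lanterns + medical dressings gives 1359 (≥ 1337) for 160 kg.
No combination under 160 kg hits 1337.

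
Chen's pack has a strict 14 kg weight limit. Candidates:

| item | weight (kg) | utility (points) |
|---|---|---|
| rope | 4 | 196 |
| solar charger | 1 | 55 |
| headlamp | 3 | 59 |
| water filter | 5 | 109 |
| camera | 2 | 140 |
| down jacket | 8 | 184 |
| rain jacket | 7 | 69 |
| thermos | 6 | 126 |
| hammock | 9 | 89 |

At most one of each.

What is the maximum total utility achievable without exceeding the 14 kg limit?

520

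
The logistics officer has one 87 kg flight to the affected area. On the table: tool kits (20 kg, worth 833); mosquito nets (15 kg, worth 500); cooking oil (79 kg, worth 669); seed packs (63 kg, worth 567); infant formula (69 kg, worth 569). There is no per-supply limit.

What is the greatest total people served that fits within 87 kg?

3332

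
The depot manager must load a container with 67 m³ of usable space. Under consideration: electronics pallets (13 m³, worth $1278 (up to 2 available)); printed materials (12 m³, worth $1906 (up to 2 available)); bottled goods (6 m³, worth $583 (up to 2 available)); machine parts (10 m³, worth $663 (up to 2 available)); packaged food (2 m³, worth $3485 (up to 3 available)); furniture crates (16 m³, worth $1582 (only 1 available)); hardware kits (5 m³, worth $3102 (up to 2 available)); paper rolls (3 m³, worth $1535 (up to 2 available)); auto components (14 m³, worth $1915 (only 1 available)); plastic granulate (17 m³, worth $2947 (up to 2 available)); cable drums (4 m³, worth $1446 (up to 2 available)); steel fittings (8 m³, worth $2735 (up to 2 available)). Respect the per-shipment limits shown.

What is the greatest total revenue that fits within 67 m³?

31038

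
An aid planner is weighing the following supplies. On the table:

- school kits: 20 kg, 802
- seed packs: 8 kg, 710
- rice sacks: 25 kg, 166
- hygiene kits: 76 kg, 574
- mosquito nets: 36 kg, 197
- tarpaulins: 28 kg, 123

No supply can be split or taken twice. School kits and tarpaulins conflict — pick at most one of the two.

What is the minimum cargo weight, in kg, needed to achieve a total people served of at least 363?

8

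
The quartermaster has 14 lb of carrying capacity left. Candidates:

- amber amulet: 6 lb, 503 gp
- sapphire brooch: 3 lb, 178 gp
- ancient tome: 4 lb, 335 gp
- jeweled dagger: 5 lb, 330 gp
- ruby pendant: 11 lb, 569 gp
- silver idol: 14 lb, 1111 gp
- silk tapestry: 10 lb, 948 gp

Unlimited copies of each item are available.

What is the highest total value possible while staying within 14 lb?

1283

Ancient tome + silk tapestry uses 14 of the 14 lb and totals 1283.
That's the maximum — no swap from here does better than 1283.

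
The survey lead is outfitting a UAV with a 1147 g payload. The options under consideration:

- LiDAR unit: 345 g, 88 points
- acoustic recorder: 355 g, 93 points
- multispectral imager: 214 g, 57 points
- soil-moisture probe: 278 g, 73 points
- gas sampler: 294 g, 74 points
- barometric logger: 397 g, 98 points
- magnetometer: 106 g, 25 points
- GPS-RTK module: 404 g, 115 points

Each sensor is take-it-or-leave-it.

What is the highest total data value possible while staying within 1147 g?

Greedy by ratio would take multispectral imager + soil-moisture probe + magnetometer + GPS-RTK module: 1002 g used, total 270.
Replace multispectral imager with acoustic recorder: the trade gains 36 net, giving 306 at 1143 g.
Nothing else within 1147 g beats 306.

306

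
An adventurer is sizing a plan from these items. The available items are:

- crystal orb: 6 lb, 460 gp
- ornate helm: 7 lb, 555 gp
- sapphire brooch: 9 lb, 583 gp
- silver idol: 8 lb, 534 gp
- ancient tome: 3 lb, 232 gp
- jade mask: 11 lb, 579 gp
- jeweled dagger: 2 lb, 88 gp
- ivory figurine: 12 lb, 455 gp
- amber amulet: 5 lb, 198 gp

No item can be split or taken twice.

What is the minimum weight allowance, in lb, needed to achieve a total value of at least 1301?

Minimise lb subject to total value ≥ 1301.
ornate helm + silver idol + ancient tome: 1321 value at 18 lb.
Any bundle with less than 18 lb falls short of 1301.

18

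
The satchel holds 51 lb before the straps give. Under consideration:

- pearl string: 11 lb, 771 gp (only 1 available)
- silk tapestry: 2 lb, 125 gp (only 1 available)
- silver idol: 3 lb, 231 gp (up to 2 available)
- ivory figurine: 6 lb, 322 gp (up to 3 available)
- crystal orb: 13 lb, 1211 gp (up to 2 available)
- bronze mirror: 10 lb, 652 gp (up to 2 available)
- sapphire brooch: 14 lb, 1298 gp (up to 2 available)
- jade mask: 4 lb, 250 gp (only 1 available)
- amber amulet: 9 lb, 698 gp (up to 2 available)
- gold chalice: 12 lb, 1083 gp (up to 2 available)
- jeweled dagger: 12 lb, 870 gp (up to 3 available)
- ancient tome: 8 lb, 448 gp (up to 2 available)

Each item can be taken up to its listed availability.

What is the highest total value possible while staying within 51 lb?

Ranking by ratio (value/lb): crystal orb 93.15, sapphire brooch 92.71, gold chalice 90.25.
Greedy by ratio would take silk tapestry + 2×crystal orb + sapphire brooch + amber amulet: 51 lb used, total 4543.
Replace silk tapestry and crystal orb and amber amulet with 2×gold chalice: the trade gains 132 net, giving 4675 at 51 lb.

4675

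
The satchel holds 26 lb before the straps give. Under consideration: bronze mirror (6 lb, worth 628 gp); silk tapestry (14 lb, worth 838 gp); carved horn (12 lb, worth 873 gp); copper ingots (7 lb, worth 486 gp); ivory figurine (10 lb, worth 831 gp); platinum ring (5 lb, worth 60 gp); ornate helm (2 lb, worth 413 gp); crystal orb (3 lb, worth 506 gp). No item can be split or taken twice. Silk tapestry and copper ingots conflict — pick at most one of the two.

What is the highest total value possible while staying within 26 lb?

2451

A density-first pass picks bronze mirror + ivory figurine + platinum ring + ornate helm + crystal orb — 2438 at 26 lb.
Dropping platinum ring and ornate helm frees 7 lb; slotting in copper ingots (7 lb) lifts the total to 2451 at 26 lb.
No other feasible combination exceeds 2451.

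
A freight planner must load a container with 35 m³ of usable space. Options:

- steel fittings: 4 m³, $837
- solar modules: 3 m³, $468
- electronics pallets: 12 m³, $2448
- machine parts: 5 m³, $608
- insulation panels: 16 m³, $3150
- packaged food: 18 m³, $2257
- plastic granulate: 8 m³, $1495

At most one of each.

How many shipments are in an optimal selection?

4

The maximum revenue within 35 m³ is 6903.
steel fittings + solar modules + electronics pallets + insulation panels hits 6903 at 35 m³.
Any selection reaching 6903 contains exactly 4 shipments.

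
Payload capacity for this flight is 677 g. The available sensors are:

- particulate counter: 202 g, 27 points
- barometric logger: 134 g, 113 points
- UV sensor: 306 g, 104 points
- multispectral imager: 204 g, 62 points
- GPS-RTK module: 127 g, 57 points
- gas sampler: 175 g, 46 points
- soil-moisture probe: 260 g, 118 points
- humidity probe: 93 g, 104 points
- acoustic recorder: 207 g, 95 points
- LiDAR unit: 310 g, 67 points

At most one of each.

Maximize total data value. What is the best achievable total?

Density check — humidity probe 1.12, barometric logger 0.84, acoustic recorder 0.46, soil-moisture probe 0.45 are the best per g.
The ratio heuristic lands on barometric logger + GPS-RTK module + humidity probe + acoustic recorder (369) but leaves 116 g idle.
The 207 g tied up in acoustic recorder is better spent on soil-moisture probe — total rises to 392 (614 g).
Next best is barometric logger + gas sampler + soil-moisture probe + humidity probe at 381 (662 g) — short by 11.

392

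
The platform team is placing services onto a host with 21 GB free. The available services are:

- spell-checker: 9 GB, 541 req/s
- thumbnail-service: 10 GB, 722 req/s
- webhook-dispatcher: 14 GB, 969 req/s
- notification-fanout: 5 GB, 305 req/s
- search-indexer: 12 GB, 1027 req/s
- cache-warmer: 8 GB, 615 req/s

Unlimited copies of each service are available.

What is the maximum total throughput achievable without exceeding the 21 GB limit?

1642

Best packing: search-indexer + cache-warmer — 20 GB, 1642 total.
No other feasible combination exceeds 1642.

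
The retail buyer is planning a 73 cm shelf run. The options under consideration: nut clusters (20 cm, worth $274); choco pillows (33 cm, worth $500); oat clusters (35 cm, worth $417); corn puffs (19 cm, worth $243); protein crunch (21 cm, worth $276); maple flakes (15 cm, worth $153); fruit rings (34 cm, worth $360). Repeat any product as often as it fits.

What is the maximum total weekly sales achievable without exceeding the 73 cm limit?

Filling by ratio: 2×choco pillows for 1000, with 7 cm left unused.
Replace choco pillows with 2×nut clusters: the trade gains 48 net, giving 1048 at 73 cm.
That's the maximum — no swap from here does better than 1048.

1048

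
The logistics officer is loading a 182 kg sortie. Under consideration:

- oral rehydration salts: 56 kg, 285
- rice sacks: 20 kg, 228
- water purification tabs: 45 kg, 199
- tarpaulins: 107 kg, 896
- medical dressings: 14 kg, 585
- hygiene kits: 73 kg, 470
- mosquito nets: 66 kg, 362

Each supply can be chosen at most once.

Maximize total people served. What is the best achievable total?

1766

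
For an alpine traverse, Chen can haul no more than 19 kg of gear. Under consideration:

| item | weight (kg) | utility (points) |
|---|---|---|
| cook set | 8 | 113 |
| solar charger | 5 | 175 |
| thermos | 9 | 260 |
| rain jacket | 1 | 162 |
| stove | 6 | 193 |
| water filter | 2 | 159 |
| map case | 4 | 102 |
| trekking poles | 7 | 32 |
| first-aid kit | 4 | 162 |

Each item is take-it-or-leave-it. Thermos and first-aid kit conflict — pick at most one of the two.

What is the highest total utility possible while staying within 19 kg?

Density check — rain jacket 162.00, water filter 79.50, first-aid kit 40.50 are the best per kg.
The ratio ordering already packs tightly: solar charger + rain jacket + stove + water filter + first-aid kit, 18 kg, 851.
Nothing else feasible within 19 kg beats 851.

851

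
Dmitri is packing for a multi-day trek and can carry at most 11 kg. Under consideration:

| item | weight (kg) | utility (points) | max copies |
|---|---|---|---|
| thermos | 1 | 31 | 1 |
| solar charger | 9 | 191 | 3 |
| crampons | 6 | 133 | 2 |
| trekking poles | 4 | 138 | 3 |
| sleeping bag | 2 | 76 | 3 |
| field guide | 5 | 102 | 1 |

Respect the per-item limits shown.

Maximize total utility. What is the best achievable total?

Ranking by ratio (utility/kg): sleeping bag 38.00, trekking poles 34.50, thermos 31.00.
Best packing: thermos + trekking poles + 3×sleeping bag — 11 kg, 397 total.
Nothing else within 11 kg beats 397.

397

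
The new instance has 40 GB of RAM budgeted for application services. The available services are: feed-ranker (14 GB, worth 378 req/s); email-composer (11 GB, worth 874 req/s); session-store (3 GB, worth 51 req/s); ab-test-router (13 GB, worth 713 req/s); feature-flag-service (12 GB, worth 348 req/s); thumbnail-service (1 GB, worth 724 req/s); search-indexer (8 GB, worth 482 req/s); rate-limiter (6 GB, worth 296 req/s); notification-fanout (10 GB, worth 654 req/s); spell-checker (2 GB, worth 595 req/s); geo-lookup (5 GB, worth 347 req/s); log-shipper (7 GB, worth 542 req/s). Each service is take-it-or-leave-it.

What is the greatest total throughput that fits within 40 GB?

Filling by ratio: email-composer + session-store + thumbnail-service + notification-fanout + spell-checker + geo-lookup + log-shipper for 3787, with 1 GB left unused.
The 8 GB tied up in session-store and geo-lookup is better spent on search-indexer — total rises to 3871 (39 GB).
An exhaustive check of the 4096 subsets confirms 3871.

3871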